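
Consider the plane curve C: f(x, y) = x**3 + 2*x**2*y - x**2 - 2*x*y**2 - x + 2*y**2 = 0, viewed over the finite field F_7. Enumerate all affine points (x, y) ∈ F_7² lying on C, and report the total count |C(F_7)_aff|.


Affine F_7-points: {(0, 0), (1, 4), (3, 2), (3, 6), (4, 1), (4, 2)}; count = 6.

For each of the 49 pairs (x, y) ∈ F_7², evaluate f(x, y) mod 7. Record the zeros.
  x = 0: [0↦0, 1↦2, 2↦1, 3↦4, 4↦4, 5↦1, 6↦2]  zeros at y ∈ {0}
  x = 1: [0↦6, 1↦1, 2↦3, 3↦5, 4↦0, 5↦2, 6↦4]  zeros at y ∈ {4}
  x = 2: [0↦2, 1↦1, 2↦3, 3↦1, 4↦2, 5↦6, 6↦6]  zeros at y ∈ ∅
  x = 3: [0↦1, 1↦1, 2↦0, 3↦5, 4↦2, 5↦5, 6↦0]  zeros at y ∈ {2, 6}
  x = 4: [0↦2, 1↦0, 2↦0, 3↦2, 4↦6, 5↦5, 6↦6]  zeros at y ∈ {1, 2}
  x = 5: [0↦4, 1↦4, 2↦2, 3↦5, 4↦6, 5↦5, 6↦2]  zeros at y ∈ ∅
  x = 6: [0↦6, 1↦5, 2↦5, 3↦6, 4↦1, 5↦4, 6↦1]  zeros at y ∈ ∅
Collecting zeros: affine points = {(0, 0), (1, 4), (3, 2), (3, 6), (4, 1), (4, 2)}.
Total count |C(F_7)_aff| = 6.


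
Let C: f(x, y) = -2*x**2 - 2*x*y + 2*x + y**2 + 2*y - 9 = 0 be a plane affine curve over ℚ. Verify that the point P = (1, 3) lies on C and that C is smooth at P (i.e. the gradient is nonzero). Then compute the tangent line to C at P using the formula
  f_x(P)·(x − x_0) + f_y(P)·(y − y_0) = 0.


Tangent line at P: -8*x + 6*y - 10 = 0.

Step 1: f(1, 3) = 0, so P lies on C.
Step 2: partial derivatives
  f_x(x, y) = -4*x - 2*y + 2, f_y(x, y) = -2*x + 2*y + 2.
  f_x(P) = -8, f_y(P) = 6 (gradient nonzero, so P is smooth).
Step 3: tangent line at P: -8·(x − 1) + 6·(y − 3) = 0.
Expanding: -8*x + 6*y - 10 = 0.


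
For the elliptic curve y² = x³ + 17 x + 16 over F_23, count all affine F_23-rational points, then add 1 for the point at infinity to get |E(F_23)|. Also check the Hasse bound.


Affine points = {(0, 4), (0, 19), (2, 9), (2, 14), (3, 5), (3, 18), (6, 9), (6, 14), (7, 8), (7, 15), (9, 1), (9, 22), (10, 6), (10, 17), (11, 4), (11, 19), (12, 4), (12, 19), (14, 10), (14, 13), (15, 9), (15, 14), (18, 6), (18, 17)}; affine count = 24; |E(F_23)| = 25.

Discriminant check: Δ ∝ 4a³ + 27b² = 4·17³ + 27·16² = 4·4913 + 27·256 ≡ 22 (mod 23). Nonzero ⇒ E is nonsingular.
For each x ∈ F_23, compute rhs = x³ + 17·x + 16 mod 23, then count y ∈ F_23 with y² ≡ rhs.
  x = 0: rhs = 16, matching y values: 4, 19 (2 points).
  x = 1: rhs = 11, matching y values: none (0 points).
  x = 2: rhs = 12, matching y values: 9, 14 (2 points).
  x = 3: rhs = 2, matching y values: 5, 18 (2 points).
  x = 4: rhs = 10, matching y values: none (0 points).
  x = 5: rhs = 19, matching y values: none (0 points).
  x = 6: rhs = 12, matching y values: 9, 14 (2 points).
  x = 7: rhs = 18, matching y values: 8, 15 (2 points).
  x = 8: rhs = 20, matching y values: none (0 points).
  x = 9: rhs = 1, matching y values: 1, 22 (2 points).
  x = 10: rhs = 13, matching y values: 6, 17 (2 points).
  x = 11: rhs = 16, matching y values: 4, 19 (2 points).
  x = 12: rhs = 16, matching y values: 4, 19 (2 points).
  x = 13: rhs = 19, matching y values: none (0 points).
  x = 14: rhs = 8, matching y values: 10, 13 (2 points).
  x = 15: rhs = 12, matching y values: 9, 14 (2 points).
  x = 16: rhs = 14, matching y values: none (0 points).
  x = 17: rhs = 20, matching y values: none (0 points).
  x = 18: rhs = 13, matching y values: 6, 17 (2 points).
  x = 19: rhs = 22, matching y values: none (0 points).
  x = 20: rhs = 7, matching y values: none (0 points).
  x = 21: rhs = 20, matching y values: none (0 points).
  x = 22: rhs = 21, matching y values: none (0 points).
Total affine count: 24.
Full point count |E(F_23)| = 24 + 1 = 25.
Hasse bound: |25 − (23+1)| = |1| = 1 ≤ 2√23 ≈ 9.5917 ✓.


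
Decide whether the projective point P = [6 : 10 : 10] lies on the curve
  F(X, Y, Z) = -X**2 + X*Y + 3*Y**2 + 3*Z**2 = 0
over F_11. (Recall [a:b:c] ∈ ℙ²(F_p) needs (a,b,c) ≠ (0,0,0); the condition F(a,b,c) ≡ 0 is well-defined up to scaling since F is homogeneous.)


F(6,10,10) ≡ 8 (mod 11); P is NOT on the curve.

Evaluate F(6, 10, 10) term-by-term (mod 11).
  -X**2 ↦ -1·36·1·1 = -36
  X*Y ↦ 1·6·10·1 = 60
  3*Y**2 ↦ 3·1·100·1 = 300
  3*Z**2 ↦ 3·1·1·100 = 300
Sum: F(6, 10, 10) = (-36) + (60) + (300) + (300) = 624.
Reducing mod 11: 624 ≡ 8 (mod 11).
Since F(a, b, c) ≡ 8 ≠ 0 (mod 11), P does NOT lie on the curve.


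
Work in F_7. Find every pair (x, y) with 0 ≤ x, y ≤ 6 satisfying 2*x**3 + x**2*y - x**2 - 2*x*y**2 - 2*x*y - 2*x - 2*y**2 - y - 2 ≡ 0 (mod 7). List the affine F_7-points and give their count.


Affine F_7-points: {(5, 3), (5, 4), (6, 5)}; count = 3.

For each of the 49 pairs (x, y) ∈ F_7², evaluate f(x, y) mod 7. Record the zeros.
  x = 0: [0↦5, 1↦2, 2↦2, 3↦5, 4↦4, 5↦6, 6↦4]  zeros at y ∈ ∅
  x = 1: [0↦4, 1↦5, 2↦5, 3↦4, 4↦2, 5↦6, 6↦2]  zeros at y ∈ ∅
  x = 2: [0↦6, 1↦6, 2↦1, 3↦5, 4↦4, 5↦5, 6↦1]  zeros at y ∈ ∅
  x = 3: [0↦2, 1↦3, 2↦2, 3↦6, 4↦1, 5↦1, 6↦6]  zeros at y ∈ ∅
  x = 4: [0↦4, 1↦1, 2↦6, 3↦5, 4↦5, 5↦6, 6↦1]  zeros at y ∈ ∅
  x = 5: [0↦3, 1↦5, 2↦4, 3↦0, 4↦0, 5↦4, 6↦5]  zeros at y ∈ {3, 4}
  x = 6: [0↦4, 1↦6, 2↦1, 3↦3, 4↦5, 5↦0, 6↦2]  zeros at y ∈ {5}
Collecting zeros: affine points = {(5, 3), (5, 4), (6, 5)}.
Total count |C(F_7)_aff| = 3.


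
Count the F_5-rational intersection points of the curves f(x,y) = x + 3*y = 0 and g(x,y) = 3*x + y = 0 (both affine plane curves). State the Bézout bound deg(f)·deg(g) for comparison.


Common zeros: {(0, 0)}; count = 1; Bézout bound = 1.

deg(f) = 1, deg(g) = 1, so Bézout bound = 1.
Scan x ∈ F_5. For each x, list the y ∈ F_5 with f(x, y) ≡ 0 and those with g(x, y) ≡ 0 (mod 5); the common zeros in that column are the intersection.
  x = 0: f ≡ 0 at y ∈ {0}; g ≡ 0 at y ∈ {0}; common: {0}.
  x = 1: f ≡ 0 at y ∈ {3}; g ≡ 0 at y ∈ {2}; common: ∅.
  x = 2: f ≡ 0 at y ∈ {1}; g ≡ 0 at y ∈ {4}; common: ∅.
  x = 3: f ≡ 0 at y ∈ {4}; g ≡ 0 at y ∈ {1}; common: ∅.
  x = 4: f ≡ 0 at y ∈ {2}; g ≡ 0 at y ∈ {3}; common: ∅.
Collecting: common zeros = {(0, 0)}, so the count is 1.
Comparison with the Bézout bound: 1 ≤ 1 = deg(f)·deg(g), as expected for curves with no common component (the bound is attained).


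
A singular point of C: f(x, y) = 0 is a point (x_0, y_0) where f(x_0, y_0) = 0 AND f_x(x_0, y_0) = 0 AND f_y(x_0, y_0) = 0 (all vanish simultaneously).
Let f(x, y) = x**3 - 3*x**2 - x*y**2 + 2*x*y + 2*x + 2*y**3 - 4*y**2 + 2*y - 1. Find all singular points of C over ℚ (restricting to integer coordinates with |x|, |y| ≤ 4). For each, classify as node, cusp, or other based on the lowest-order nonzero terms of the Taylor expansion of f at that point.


Singular points: {(1, 1)}; classification: cusp.

Compute partial derivatives:
  f_x = 3*x**2 - 6*x - y**2 + 2*y + 2.
  f_y = -2*x*y + 2*x + 6*y**2 - 8*y + 2.
Scan x_0 ∈ {−4, ..., 4}. For each x_0, f_y(x_0, y) is a polynomial in y; find its integer roots y ∈ {−4, ..., 4}, then test f_x and f at those candidates.
  x = -4: f_y(-4, y) = 6*y**2 - 6; vanishes at y ∈ {-1, 1}. (-4, -1): f_x = 71 ≠ 0; (-4, 1): f_x = 75 ≠ 0.
  x = -3: f_y(-3, y) = 6*y**2 - 2*y - 4; vanishes at y ∈ {1}. (-3, 1): f_x = 48 ≠ 0.
  x = -2: f_y(-2, y) = 6*y**2 - 4*y - 2; vanishes at y ∈ {1}. (-2, 1): f_x = 27 ≠ 0.
  x = -1: f_y(-1, y) = 6*y**2 - 6*y; vanishes at y ∈ {0, 1}. (-1, 0): f_x = 11 ≠ 0; (-1, 1): f_x = 12 ≠ 0.
  x = 0: f_y(0, y) = 6*y**2 - 8*y + 2; vanishes at y ∈ {1}. (0, 1): f_x = 3 ≠ 0.
  x = 1: f_y(1, y) = 6*y**2 - 10*y + 4; vanishes at y ∈ {1}. (1, 1): f_x = 0, f = 0 — SINGULAR.
  x = 2: f_y(2, y) = 6*y**2 - 12*y + 6; vanishes at y ∈ {1}. (2, 1): f_x = 3 ≠ 0.
  x = 3: f_y(3, y) = 6*y**2 - 14*y + 8; vanishes at y ∈ {1}. (3, 1): f_x = 12 ≠ 0.
  x = 4: f_y(4, y) = 6*y**2 - 16*y + 10; vanishes at y ∈ {1}. (4, 1): f_x = 27 ≠ 0.
Only singular point on the grid: (1, 1).
Classify: substitute x = 1 + u, y = 1 + v and expand: f = u**3 - u*v**2 + 2*v**3 + v**2.
No constant or linear terms (consistent with a singular point). Quadratic part: v**2. Cubic part: u**3 - u*v**2 + 2*v**3.
The quadratic part v**2 is a perfect square, so there is a single (double) tangent line v = 0, i.e. y = 1. Restricting the cubic part to that line (v = 0) leaves u**3 ≠ 0, so f is not divisible by v and the branch is v² ≈ -u**3 to lowest order — this is a cusp.
Classification: cusp.


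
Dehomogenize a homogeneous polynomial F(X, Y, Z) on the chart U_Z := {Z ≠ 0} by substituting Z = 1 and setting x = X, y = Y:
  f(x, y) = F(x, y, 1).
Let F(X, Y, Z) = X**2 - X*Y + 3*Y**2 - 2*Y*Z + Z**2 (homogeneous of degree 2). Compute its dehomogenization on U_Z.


f(x, y) = x**2 - x*y + 3*y**2 - 2*y + 1

On U_Z we set Z = 1. Each monomial c·X^i·Y^j·Z^k in F becomes c·x^i·y^j·1^k = c·x^i·y^j.
Substituting Z = 1: F(X, Y, 1) = x**2 - x*y + 3*y**2 - 2*y + 1.
Note: deg(f) ≤ deg(F) = 2; strict inequality happens when F is divisible by Z (lost terms).


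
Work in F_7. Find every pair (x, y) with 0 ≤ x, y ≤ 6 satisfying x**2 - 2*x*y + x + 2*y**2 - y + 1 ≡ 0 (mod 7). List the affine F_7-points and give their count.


Affine F_7-points: {(0, 2), (2, 0), (2, 6), (3, 2), (3, 5), (4, 0), (4, 1), (6, 5)}; count = 8.

For each of the 49 pairs (x, y) ∈ F_7², evaluate f(x, y) mod 7. Record the zeros.
  x = 0: [0↦1, 1↦2, 2↦0, 3↦2, 4↦1, 5↦4, 6↦4]  zeros at y ∈ {2}
  x = 1: [0↦3, 1↦2, 2↦5, 3↦5, 4↦2, 5↦3, 6↦1]  zeros at y ∈ ∅
  x = 2: [0↦0, 1↦4, 2↦5, 3↦3, 4↦5, 5↦4, 6↦0]  zeros at y ∈ {0, 6}
  x = 3: [0↦6, 1↦1, 2↦0, 3↦3, 4↦3, 5↦0, 6↦1]  zeros at y ∈ {2, 5}
  x = 4: [0↦0, 1↦0, 2↦4, 3↦5, 4↦3, 5↦5, 6↦4]  zeros at y ∈ {0, 1}
  x = 5: [0↦3, 1↦1, 2↦3, 3↦2, 4↦5, 5↦5, 6↦2]  zeros at y ∈ ∅
  x = 6: [0↦1, 1↦4, 2↦4, 3↦1, 4↦2, 5↦0, 6↦2]  zeros at y ∈ {5}
Collecting zeros: affine points = {(0, 2), (2, 0), (2, 6), (3, 2), (3, 5), (4, 0), (4, 1), (6, 5)}.
Total count |C(F_7)_aff| = 8.


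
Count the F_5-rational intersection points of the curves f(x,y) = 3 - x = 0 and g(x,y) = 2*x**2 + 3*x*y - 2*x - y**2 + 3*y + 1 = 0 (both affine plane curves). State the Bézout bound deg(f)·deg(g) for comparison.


Common zeros: {(3, 3), (3, 4)}; count = 2; Bézout bound = 2.

deg(f) = 1, deg(g) = 2, so Bézout bound = 2.
Scan x ∈ F_5. For each x, list the y ∈ F_5 with f(x, y) ≡ 0 and those with g(x, y) ≡ 0 (mod 5); the common zeros in that column are the intersection.
  x = 0: f ≡ 0 at y ∈ ∅; g ≡ 0 at y ∈ ∅; common: ∅.
  x = 1: f ≡ 0 at y ∈ ∅; g ≡ 0 at y ∈ {3}; common: ∅.
  x = 2: f ≡ 0 at y ∈ ∅; g ≡ 0 at y ∈ {0, 4}; common: ∅.
  x = 3: f ≡ 0 at y ∈ {0, 1, 2, 3, 4}; g ≡ 0 at y ∈ {3, 4}; common: {3, 4}.
  x = 4: f ≡ 0 at y ∈ ∅; g ≡ 0 at y ∈ {0}; common: ∅.
Collecting: common zeros = {(3, 3), (3, 4)}, so the count is 2.
Comparison with the Bézout bound: 2 ≤ 2 = deg(f)·deg(g), as expected for curves with no common component (the bound is attained).


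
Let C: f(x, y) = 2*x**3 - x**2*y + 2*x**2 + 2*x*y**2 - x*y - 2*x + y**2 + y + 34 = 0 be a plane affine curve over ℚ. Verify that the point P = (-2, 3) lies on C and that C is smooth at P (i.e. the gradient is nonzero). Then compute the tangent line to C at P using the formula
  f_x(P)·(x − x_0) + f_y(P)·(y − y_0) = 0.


Tangent line at P: 41*x - 19*y + 139 = 0.

Step 1: f(-2, 3) = 0, so P lies on C.
Step 2: partial derivatives
  f_x(x, y) = 6*x**2 - 2*x*y + 4*x + 2*y**2 - y - 2, f_y(x, y) = -x**2 + 4*x*y - x + 2*y + 1.
  f_x(P) = 41, f_y(P) = -19 (gradient nonzero, so P is smooth).
Step 3: tangent line at P: 41·(x − -2) + -19·(y − 3) = 0.
Expanding: 41*x - 19*y + 139 = 0.


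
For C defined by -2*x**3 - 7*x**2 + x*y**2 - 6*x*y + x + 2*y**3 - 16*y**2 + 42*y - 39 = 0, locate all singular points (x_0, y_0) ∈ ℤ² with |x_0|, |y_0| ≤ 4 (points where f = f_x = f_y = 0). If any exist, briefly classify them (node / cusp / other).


Singular points: {(-1, 3)}; classification: node.

Compute partial derivatives:
  f_x = -6*x**2 - 14*x + y**2 - 6*y + 1.
  f_y = 2*x*y - 6*x + 6*y**2 - 32*y + 42.
Scan x_0 ∈ {−4, ..., 4}. For each x_0, f_y(x_0, y) is a polynomial in y; find its integer roots y ∈ {−4, ..., 4}, then test f_x and f at those candidates.
  x = -4: f_y(-4, y) = 6*y**2 - 40*y + 66; vanishes at y ∈ {3}. (-4, 3): f_x = -48 ≠ 0.
  x = -3: f_y(-3, y) = 6*y**2 - 38*y + 60; vanishes at y ∈ {3}. (-3, 3): f_x = -20 ≠ 0.
  x = -2: f_y(-2, y) = 6*y**2 - 36*y + 54; vanishes at y ∈ {3}. (-2, 3): f_x = -4 ≠ 0.
  x = -1: f_y(-1, y) = 6*y**2 - 34*y + 48; vanishes at y ∈ {3}. (-1, 3): f_x = 0, f = 0 — SINGULAR.
  x = 0: f_y(0, y) = 6*y**2 - 32*y + 42; vanishes at y ∈ {3}. (0, 3): f_x = -8 ≠ 0.
  x = 1: f_y(1, y) = 6*y**2 - 30*y + 36; vanishes at y ∈ {2, 3}. (1, 2): f_x = -27 ≠ 0; (1, 3): f_x = -28 ≠ 0.
  x = 2: f_y(2, y) = 6*y**2 - 28*y + 30; vanishes at y ∈ {3}. (2, 3): f_x = -60 ≠ 0.
  x = 3: f_y(3, y) = 6*y**2 - 26*y + 24; vanishes at y ∈ {3}. (3, 3): f_x = -104 ≠ 0.
  x = 4: f_y(4, y) = 6*y**2 - 24*y + 18; vanishes at y ∈ {1, 3}. (4, 1): f_x = -156 ≠ 0; (4, 3): f_x = -160 ≠ 0.
Only singular point on the grid: (-1, 3).
Classify: substitute x = -1 + u, y = 3 + v and expand: f = -2*u**3 - u**2 + u*v**2 + 2*v**3 + v**2.
No constant or linear terms (consistent with a singular point). Quadratic part: -u**2 + v**2. Cubic part: -2*u**3 + u*v**2 + 2*v**3.
The quadratic part v**2 - u**2 = (v − u)(v + u) splits into two distinct linear factors, so there are two distinct tangent lines y − 3 = ±(x − -1) — this is a node (ordinary double point).
Classification: node.


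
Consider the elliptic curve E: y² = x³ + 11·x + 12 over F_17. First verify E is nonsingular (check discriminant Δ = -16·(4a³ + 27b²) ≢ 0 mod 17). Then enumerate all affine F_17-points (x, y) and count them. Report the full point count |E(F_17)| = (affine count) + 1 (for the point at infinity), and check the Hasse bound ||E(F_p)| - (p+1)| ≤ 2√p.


Affine points = {(2, 5), (2, 12), (3, 2), (3, 15), (4, 1), (4, 16), (8, 0), (10, 0), (11, 6), (11, 11), (12, 6), (12, 11), (15, 4), (15, 13), (16, 0)}; affine count = 15; |E(F_17)| = 16.

Discriminant check: Δ ∝ 4a³ + 27b² = 4·11³ + 27·12² = 4·1331 + 27·144 ≡ 15 (mod 17). Nonzero ⇒ E is nonsingular.
For each x ∈ F_17, compute rhs = x³ + 11·x + 12 mod 17, then count y ∈ F_17 with y² ≡ rhs.
  x = 0: rhs = 12, matching y values: none (0 points).
  x = 1: rhs = 7, matching y values: none (0 points).
  x = 2: rhs = 8, matching y values: 5, 12 (2 points).
  x = 3: rhs = 4, matching y values: 2, 15 (2 points).
  x = 4: rhs = 1, matching y values: 1, 16 (2 points).
  x = 5: rhs = 5, matching y values: none (0 points).
  x = 6: rhs = 5, matching y values: none (0 points).
  x = 7: rhs = 7, matching y values: none (0 points).
  x = 8: rhs = 0, matching y values: 0 (1 points).
  x = 9: rhs = 7, matching y values: none (0 points).
  x = 10: rhs = 0, matching y values: 0 (1 points).
  x = 11: rhs = 2, matching y values: 6, 11 (2 points).
  x = 12: rhs = 2, matching y values: 6, 11 (2 points).
  x = 13: rhs = 6, matching y values: none (0 points).
  x = 14: rhs = 3, matching y values: none (0 points).
  x = 15: rhs = 16, matching y values: 4, 13 (2 points).
  x = 16: rhs = 0, matching y values: 0 (1 points).
Total affine count: 15.
Full point count |E(F_17)| = 15 + 1 = 16.
Hasse bound: |16 − (17+1)| = |-2| = 2 ≤ 2√17 ≈ 8.2462 ✓.


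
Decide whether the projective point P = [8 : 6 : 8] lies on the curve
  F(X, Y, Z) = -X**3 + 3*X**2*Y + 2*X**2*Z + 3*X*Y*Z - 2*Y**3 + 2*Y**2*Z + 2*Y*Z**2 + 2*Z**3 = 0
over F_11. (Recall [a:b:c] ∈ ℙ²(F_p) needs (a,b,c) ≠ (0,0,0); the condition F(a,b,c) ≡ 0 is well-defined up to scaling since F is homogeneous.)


F(8,6,8) ≡ 0 (mod 11); P is on the curve.

Evaluate F(8, 6, 8) term-by-term (mod 11).
  -X**3 ↦ -1·512·1·1 = -512
  3*X**2*Y ↦ 3·64·6·1 = 1152
  2*X**2*Z ↦ 2·64·1·8 = 1024
  3*X*Y*Z ↦ 3·8·6·8 = 1152
  -2*Y**3 ↦ -2·1·216·1 = -432
  2*Y**2*Z ↦ 2·1·36·8 = 576
  2*Y*Z**2 ↦ 2·1·6·64 = 768
  2*Z**3 ↦ 2·1·1·512 = 1024
Sum: F(8, 6, 8) = (-512) + (1152) + (1024) + (1152) + (-432) + (576) + (768) + (1024) = 4752.
Reducing mod 11: 4752 ≡ 0 (mod 11).
Since F(a, b, c) ≡ 0 (mod 11), P lies on the curve.


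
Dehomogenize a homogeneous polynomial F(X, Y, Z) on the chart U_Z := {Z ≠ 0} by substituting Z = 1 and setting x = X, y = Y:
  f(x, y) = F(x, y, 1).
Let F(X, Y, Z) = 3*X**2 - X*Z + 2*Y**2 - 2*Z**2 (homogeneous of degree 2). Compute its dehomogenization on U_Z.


f(x, y) = 3*x**2 - x + 2*y**2 - 2

On U_Z we set Z = 1. Each monomial c·X^i·Y^j·Z^k in F becomes c·x^i·y^j·1^k = c·x^i·y^j.
Substituting Z = 1: F(X, Y, 1) = 3*x**2 - x + 2*y**2 - 2.
Note: deg(f) ≤ deg(F) = 2; strict inequality happens when F is divisible by Z (lost terms).


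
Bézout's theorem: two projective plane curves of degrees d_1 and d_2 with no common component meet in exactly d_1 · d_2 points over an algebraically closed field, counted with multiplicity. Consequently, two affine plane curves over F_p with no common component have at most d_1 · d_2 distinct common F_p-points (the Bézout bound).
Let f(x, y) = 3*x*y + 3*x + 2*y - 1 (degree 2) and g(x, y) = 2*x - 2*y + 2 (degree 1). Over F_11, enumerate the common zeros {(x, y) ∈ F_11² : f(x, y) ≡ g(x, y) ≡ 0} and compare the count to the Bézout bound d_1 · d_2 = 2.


Common zeros: ∅; count = 0; Bézout bound = 2.

deg(f) = 2, deg(g) = 1, so Bézout bound = 2.
Scan x ∈ F_11. For each x, list the y ∈ F_11 with f(x, y) ≡ 0 and those with g(x, y) ≡ 0 (mod 11); the common zeros in that column are the intersection.
  x = 0: f ≡ 0 at y ∈ {6}; g ≡ 0 at y ∈ {1}; common: ∅.
  x = 1: f ≡ 0 at y ∈ {4}; g ≡ 0 at y ∈ {2}; common: ∅.
  x = 2: f ≡ 0 at y ∈ {9}; g ≡ 0 at y ∈ {3}; common: ∅.
  x = 3: f ≡ 0 at y ∈ ∅; g ≡ 0 at y ∈ {4}; common: ∅.
  x = 4: f ≡ 0 at y ∈ {0}; g ≡ 0 at y ∈ {5}; common: ∅.
  x = 5: f ≡ 0 at y ∈ {5}; g ≡ 0 at y ∈ {6}; common: ∅.
  x = 6: f ≡ 0 at y ∈ {3}; g ≡ 0 at y ∈ {7}; common: ∅.
  x = 7: f ≡ 0 at y ∈ {2}; g ≡ 0 at y ∈ {8}; common: ∅.
  x = 8: f ≡ 0 at y ∈ {8}; g ≡ 0 at y ∈ {9}; common: ∅.
  x = 9: f ≡ 0 at y ∈ {1}; g ≡ 0 at y ∈ {10}; common: ∅.
  x = 10: f ≡ 0 at y ∈ {7}; g ≡ 0 at y ∈ {0}; common: ∅.
Collecting: common zeros = ∅, so the count is 0.
Comparison with the Bézout bound: 0 ≤ 2 = deg(f)·deg(g), as expected for curves with no common component (the affine F_11-count falls short of the bound because intersections may lie at infinity, over extension fields, or carry multiplicity).


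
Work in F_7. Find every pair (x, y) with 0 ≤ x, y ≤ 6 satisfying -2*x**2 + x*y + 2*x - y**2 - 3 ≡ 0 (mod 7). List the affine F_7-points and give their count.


Affine F_7-points: {(0, 2), (0, 5), (2, 0), (2, 2), (5, 6), (6, 0), (6, 6)}; count = 7.

For each of the 49 pairs (x, y) ∈ F_7², evaluate f(x, y) mod 7. Record the zeros.
  x = 0: [0↦4, 1↦3, 2↦0, 3↦2, 4↦2, 5↦0, 6↦3]  zeros at y ∈ {2, 5}
  x = 1: [0↦4, 1↦4, 2↦2, 3↦5, 4↦6, 5↦5, 6↦2]  zeros at y ∈ ∅
  x = 2: [0↦0, 1↦1, 2↦0, 3↦4, 4↦6, 5↦6, 6↦4]  zeros at y ∈ {0, 2}
  x = 3: [0↦6, 1↦1, 2↦1, 3↦6, 4↦2, 5↦3, 6↦2]  zeros at y ∈ ∅
  x = 4: [0↦1, 1↦4, 2↦5, 3↦4, 4↦1, 5↦3, 6↦3]  zeros at y ∈ ∅
  x = 5: [0↦6, 1↦3, 2↦5, 3↦5, 4↦3, 5↦6, 6↦0]  zeros at y ∈ {6}
  x = 6: [0↦0, 1↦5, 2↦1, 3↦2, 4↦1, 5↦5, 6↦0]  zeros at y ∈ {0, 6}
Collecting zeros: affine points = {(0, 2), (0, 5), (2, 0), (2, 2), (5, 6), (6, 0), (6, 6)}.
Total count |C(F_7)_aff| = 7.


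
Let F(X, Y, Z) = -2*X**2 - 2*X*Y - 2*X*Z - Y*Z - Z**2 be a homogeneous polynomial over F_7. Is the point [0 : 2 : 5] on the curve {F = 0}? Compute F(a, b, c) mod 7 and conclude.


F(0,2,5) ≡ 0 (mod 7); P is on the curve.

Evaluate F(0, 2, 5) term-by-term (mod 7).
  -2*X**2 ↦ -2·0·1·1 = 0
  -2*X*Y ↦ -2·0·2·1 = 0
  -2*X*Z ↦ -2·0·1·5 = 0
  -Y*Z ↦ -1·1·2·5 = -10
  -Z**2 ↦ -1·1·1·25 = -25
Sum: F(0, 2, 5) = (0) + (0) + (0) + (-10) + (-25) = -35.
Reducing mod 7: -35 ≡ 0 (mod 7).
Since F(a, b, c) ≡ 0 (mod 7), P lies on the curve.


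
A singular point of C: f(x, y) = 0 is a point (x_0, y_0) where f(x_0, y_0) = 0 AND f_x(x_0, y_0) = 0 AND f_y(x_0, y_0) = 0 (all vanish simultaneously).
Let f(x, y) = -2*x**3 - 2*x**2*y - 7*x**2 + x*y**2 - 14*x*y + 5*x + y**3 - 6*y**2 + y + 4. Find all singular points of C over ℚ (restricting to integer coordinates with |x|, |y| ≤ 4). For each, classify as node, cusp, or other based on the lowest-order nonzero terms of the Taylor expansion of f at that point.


Singular points: {(-2, 3)}; classification: node.

Compute partial derivatives:
  f_x = -6*x**2 - 4*x*y - 14*x + y**2 - 14*y + 5.
  f_y = -2*x**2 + 2*x*y - 14*x + 3*y**2 - 12*y + 1.
Scan x_0 ∈ {−4, ..., 4}. For each x_0, f_y(x_0, y) is a polynomial in y; find its integer roots y ∈ {−4, ..., 4}, then test f_x and f at those candidates.
  x = -4: f_y(-4, y) = 3*y**2 - 20*y + 25; no integer root y with |y| ≤ 4.
  x = -3: f_y(-3, y) = 3*y**2 - 18*y + 25; no integer root y with |y| ≤ 4.
  x = -2: f_y(-2, y) = 3*y**2 - 16*y + 21; vanishes at y ∈ {3}. (-2, 3): f_x = 0, f = 0 — SINGULAR.
  x = -1: f_y(-1, y) = 3*y**2 - 14*y + 13; no integer root y with |y| ≤ 4.
  x = 0: f_y(0, y) = 3*y**2 - 12*y + 1; no integer root y with |y| ≤ 4.
  x = 1: f_y(1, y) = 3*y**2 - 10*y - 15; no integer root y with |y| ≤ 4.
  x = 2: f_y(2, y) = 3*y**2 - 8*y - 35; no integer root y with |y| ≤ 4.
  x = 3: f_y(3, y) = 3*y**2 - 6*y - 59; no integer root y with |y| ≤ 4.
  x = 4: f_y(4, y) = 3*y**2 - 4*y - 87; no integer root y with |y| ≤ 4.
Only singular point on the grid: (-2, 3).
Classify: substitute x = -2 + u, y = 3 + v and expand: f = -2*u**3 - 2*u**2*v - u**2 + u*v**2 + v**3 + v**2.
No constant or linear terms (consistent with a singular point). Quadratic part: -u**2 + v**2. Cubic part: -2*u**3 - 2*u**2*v + u*v**2 + v**3.
The quadratic part v**2 - u**2 = (v − u)(v + u) splits into two distinct linear factors, so there are two distinct tangent lines y − 3 = ±(x − -2) — this is a node (ordinary double point).
Classification: node.


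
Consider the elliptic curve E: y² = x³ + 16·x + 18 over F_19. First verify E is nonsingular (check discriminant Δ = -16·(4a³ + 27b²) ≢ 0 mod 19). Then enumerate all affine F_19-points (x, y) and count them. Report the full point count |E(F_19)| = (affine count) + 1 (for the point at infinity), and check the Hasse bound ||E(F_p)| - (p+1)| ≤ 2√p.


Affine points = {(1, 4), (1, 15), (2, 1), (2, 18), (3, 6), (3, 13), (6, 8), (6, 11), (7, 6), (7, 13), (9, 6), (9, 13), (10, 0), (11, 9), (11, 10), (12, 0), (15, 2), (15, 17), (16, 0), (17, 4), (17, 15), (18, 1), (18, 18)}; affine count = 23; |E(F_19)| = 24.

Discriminant check: Δ ∝ 4a³ + 27b² = 4·16³ + 27·18² = 4·4096 + 27·324 ≡ 14 (mod 19). Nonzero ⇒ E is nonsingular.
For each x ∈ F_19, compute rhs = x³ + 16·x + 18 mod 19, then count y ∈ F_19 with y² ≡ rhs.
  x = 0: rhs = 18, matching y values: none (0 points).
  x = 1: rhs = 16, matching y values: 4, 15 (2 points).
  x = 2: rhs = 1, matching y values: 1, 18 (2 points).
  x = 3: rhs = 17, matching y values: 6, 13 (2 points).
  x = 4: rhs = 13, matching y values: none (0 points).
  x = 5: rhs = 14, matching y values: none (0 points).
  x = 6: rhs = 7, matching y values: 8, 11 (2 points).
  x = 7: rhs = 17, matching y values: 6, 13 (2 points).
  x = 8: rhs = 12, matching y values: none (0 points).
  x = 9: rhs = 17, matching y values: 6, 13 (2 points).
  x = 10: rhs = 0, matching y values: 0 (1 points).
  x = 11: rhs = 5, matching y values: 9, 10 (2 points).
  x = 12: rhs = 0, matching y values: 0 (1 points).
  x = 13: rhs = 10, matching y values: none (0 points).
  x = 14: rhs = 3, matching y values: none (0 points).
  x = 15: rhs = 4, matching y values: 2, 17 (2 points).
  x = 16: rhs = 0, matching y values: 0 (1 points).
  x = 17: rhs = 16, matching y values: 4, 15 (2 points).
  x = 18: rhs = 1, matching y values: 1, 18 (2 points).
Total affine count: 23.
Full point count |E(F_19)| = 23 + 1 = 24.
Hasse bound: |24 − (19+1)| = |4| = 4 ≤ 2√19 ≈ 8.7178 ✓.


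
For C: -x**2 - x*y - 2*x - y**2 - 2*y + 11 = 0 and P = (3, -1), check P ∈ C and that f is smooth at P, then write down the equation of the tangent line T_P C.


Tangent line at P: -7*x - 3*y + 18 = 0.

Step 1: f(3, -1) = 0, so P lies on C.
Step 2: partial derivatives
  f_x(x, y) = -2*x - y - 2, f_y(x, y) = -x - 2*y - 2.
  f_x(P) = -7, f_y(P) = -3 (gradient nonzero, so P is smooth).
Step 3: tangent line at P: -7·(x − 3) + -3·(y − -1) = 0.
Expanding: -7*x - 3*y + 18 = 0.


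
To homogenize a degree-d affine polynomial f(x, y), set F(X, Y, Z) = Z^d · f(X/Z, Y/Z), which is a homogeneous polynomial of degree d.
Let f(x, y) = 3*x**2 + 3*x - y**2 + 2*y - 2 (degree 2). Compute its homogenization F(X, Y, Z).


F(X, Y, Z) = 3*X**2 + 3*X*Z - Y**2 + 2*Y*Z - 2*Z**2

deg(f) = 2.
Substitute x = X/Z, y = Y/Z into f, then multiply by Z^2.
  monomial 3·x^2·y^0 ↦ 3·X^2·Y^0·Z^0.
  monomial 3·x^1·y^0 ↦ 3·X^1·Y^0·Z^1.
  monomial -1·x^0·y^2 ↦ -1·X^0·Y^2·Z^0.
  monomial 2·x^0·y^1 ↦ 2·X^0·Y^1·Z^1.
  monomial -2·x^0·y^0 ↦ -2·X^0·Y^0·Z^2.
Collecting: F(X, Y, Z) = 3*X**2 + 3*X*Z - Y**2 + 2*Y*Z - 2*Z**2.


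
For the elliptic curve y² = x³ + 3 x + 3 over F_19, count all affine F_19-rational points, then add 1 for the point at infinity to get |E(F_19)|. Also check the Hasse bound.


Affine points = {(1, 8), (1, 11), (2, 6), (2, 13), (3, 1), (3, 18), (6, 3), (6, 16), (7, 5), (7, 14), (8, 8), (8, 11), (10, 8), (10, 11), (12, 0), (13, 4), (13, 15), (16, 9), (16, 10)}; affine count = 19; |E(F_19)| = 20.

Discriminant check: Δ ∝ 4a³ + 27b² = 4·3³ + 27·3² = 4·27 + 27·9 ≡ 9 (mod 19). Nonzero ⇒ E is nonsingular.
For each x ∈ F_19, compute rhs = x³ + 3·x + 3 mod 19, then count y ∈ F_19 with y² ≡ rhs.
  x = 0: rhs = 3, matching y values: none (0 points).
  x = 1: rhs = 7, matching y values: 8, 11 (2 points).
  x = 2: rhs = 17, matching y values: 6, 13 (2 points).
  x = 3: rhs = 1, matching y values: 1, 18 (2 points).
  x = 4: rhs = 3, matching y values: none (0 points).
  x = 5: rhs = 10, matching y values: none (0 points).
  x = 6: rhs = 9, matching y values: 3, 16 (2 points).
  x = 7: rhs = 6, matching y values: 5, 14 (2 points).
  x = 8: rhs = 7, matching y values: 8, 11 (2 points).
  x = 9: rhs = 18, matching y values: none (0 points).
  x = 10: rhs = 7, matching y values: 8, 11 (2 points).
  x = 11: rhs = 18, matching y values: none (0 points).
  x = 12: rhs = 0, matching y values: 0 (1 points).
  x = 13: rhs = 16, matching y values: 4, 15 (2 points).
  x = 14: rhs = 15, matching y values: none (0 points).
  x = 15: rhs = 3, matching y values: none (0 points).
  x = 16: rhs = 5, matching y values: 9, 10 (2 points).
  x = 17: rhs = 8, matching y values: none (0 points).
  x = 18: rhs = 18, matching y values: none (0 points).
Total affine count: 19.
Full point count |E(F_19)| = 19 + 1 = 20.
Hasse bound: |20 − (19+1)| = |0| = 0 ≤ 2√19 ≈ 8.7178 ✓.


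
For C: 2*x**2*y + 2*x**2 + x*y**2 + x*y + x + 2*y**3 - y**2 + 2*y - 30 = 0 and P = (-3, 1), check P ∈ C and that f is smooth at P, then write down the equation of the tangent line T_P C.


Tangent line at P: -21*x + 15*y - 78 = 0.

Step 1: f(-3, 1) = 0, so P lies on C.
Step 2: partial derivatives
  f_x(x, y) = 4*x*y + 4*x + y**2 + y + 1, f_y(x, y) = 2*x**2 + 2*x*y + x + 6*y**2 - 2*y + 2.
  f_x(P) = -21, f_y(P) = 15 (gradient nonzero, so P is smooth).
Step 3: tangent line at P: -21·(x − -3) + 15·(y − 1) = 0.
Expanding: -21*x + 15*y - 78 = 0.


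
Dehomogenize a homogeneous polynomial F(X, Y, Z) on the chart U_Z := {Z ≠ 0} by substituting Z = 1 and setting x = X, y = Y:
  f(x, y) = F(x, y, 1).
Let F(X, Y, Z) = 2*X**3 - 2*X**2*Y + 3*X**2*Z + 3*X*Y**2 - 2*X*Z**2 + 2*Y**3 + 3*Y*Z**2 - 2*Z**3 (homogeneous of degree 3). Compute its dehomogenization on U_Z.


f(x, y) = 2*x**3 - 2*x**2*y + 3*x**2 + 3*x*y**2 - 2*x + 2*y**3 + 3*y - 2

On U_Z we set Z = 1. Each monomial c·X^i·Y^j·Z^k in F becomes c·x^i·y^j·1^k = c·x^i·y^j.
Substituting Z = 1: F(X, Y, 1) = 2*x**3 - 2*x**2*y + 3*x**2 + 3*x*y**2 - 2*x + 2*y**3 + 3*y - 2.
Note: deg(f) ≤ deg(F) = 3; strict inequality happens when F is divisible by Z (lost terms).


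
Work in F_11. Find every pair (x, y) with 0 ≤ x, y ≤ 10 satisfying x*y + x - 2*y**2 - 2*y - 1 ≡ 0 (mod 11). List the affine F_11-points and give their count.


Affine F_11-points: {(1, 0), (1, 5), (6, 4), (6, 9), (8, 1), (8, 2), (9, 3), (9, 6), (10, 7), (10, 8)}; count = 10.

For each of the 121 pairs (x, y) ∈ F_11², evaluate f(x, y) mod 11. Record the zeros.
  x = 0: [0↦10, 1↦6, 2↦9, 3↦8, 4↦3, 5↦5, 6↦3, 7↦8, 8↦9, 9↦6, 10↦10]  zeros at y ∈ ∅
  x = 1: [0↦0, 1↦8, 2↦1, 3↦1, 4↦8, 5↦0, 6↦10, 7↦5, 8↦7, 9↦5, 10↦10]  zeros at y ∈ {0, 5}
  x = 2: [0↦1, 1↦10, 2↦4, 3↦5, 4↦2, 5↦6, 6↦6, 7↦2, 8↦5, 9↦4, 10↦10]  zeros at y ∈ ∅
  x = 3: [0↦2, 1↦1, 2↦7, 3↦9, 4↦7, 5↦1, 6↦2, 7↦10, 8↦3, 9↦3, 10↦10]  zeros at y ∈ ∅
  x = 4: [0↦3, 1↦3, 2↦10, 3↦2, 4↦1, 5↦7, 6↦9, 7↦7, 8↦1, 9↦2, 10↦10]  zeros at y ∈ ∅
  x = 5: [0↦4, 1↦5, 2↦2, 3↦6, 4↦6, 5↦2, 6↦5, 7↦4, 8↦10, 9↦1, 10↦10]  zeros at y ∈ ∅
  x = 6: [0↦5, 1↦7, 2↦5, 3↦10, 4↦0, 5↦8, 6↦1, 7↦1, 8↦8, 9↦0, 10↦10]  zeros at y ∈ {4, 9}
  x = 7: [0↦6, 1↦9, 2↦8, 3↦3, 4↦5, 5↦3, 6↦8, 7↦9, 8↦6, 9↦10, 10↦10]  zeros at y ∈ ∅
  x = 8: [0↦7, 1↦0, 2↦0, 3↦7, 4↦10, 5↦9, 6↦4, 7↦6, 8↦4, 9↦9, 10↦10]  zeros at y ∈ {1, 2}
  x = 9: [0↦8, 1↦2, 2↦3, 3↦0, 4↦4, 5↦4, 6↦0, 7↦3, 8↦2, 9↦8, 10↦10]  zeros at y ∈ {3, 6}
  x = 10: [0↦9, 1↦4, 2↦6, 3↦4, 4↦9, 5↦10, 6↦7, 7↦0, 8↦0, 9↦7, 10↦10]  zeros at y ∈ {7, 8}
Collecting zeros: affine points = {(1, 0), (1, 5), (6, 4), (6, 9), (8, 1), (8, 2), (9, 3), (9, 6), (10, 7), (10, 8)}.
Total count |C(F_11)_aff| = 10.


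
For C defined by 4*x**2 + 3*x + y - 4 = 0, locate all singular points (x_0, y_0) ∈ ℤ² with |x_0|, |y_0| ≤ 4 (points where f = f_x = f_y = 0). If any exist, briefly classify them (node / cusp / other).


No singular points in the scanned grid; C is smooth there.

Compute partial derivatives:
  f_x = 8*x + 3.
  f_y = 1.
f_y = 1 is a nonzero constant, so f_y never vanishes: no point (x, y) can satisfy f = f_x = f_y = 0. In particular no (x, y) ∈ {−4, ..., 4}² is singular; the curve is smooth.


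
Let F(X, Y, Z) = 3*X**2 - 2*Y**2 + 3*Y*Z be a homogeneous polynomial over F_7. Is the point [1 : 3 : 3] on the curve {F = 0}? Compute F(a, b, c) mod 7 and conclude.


F(1,3,3) ≡ 5 (mod 7); P is NOT on the curve.

Evaluate F(1, 3, 3) term-by-term (mod 7).
  3*X**2 ↦ 3·1·1·1 = 3
  -2*Y**2 ↦ -2·1·9·1 = -18
  3*Y*Z ↦ 3·1·3·3 = 27
Sum: F(1, 3, 3) = (3) + (-18) + (27) = 12.
Reducing mod 7: 12 ≡ 5 (mod 7).
Since F(a, b, c) ≡ 5 ≠ 0 (mod 7), P does NOT lie on the curve.


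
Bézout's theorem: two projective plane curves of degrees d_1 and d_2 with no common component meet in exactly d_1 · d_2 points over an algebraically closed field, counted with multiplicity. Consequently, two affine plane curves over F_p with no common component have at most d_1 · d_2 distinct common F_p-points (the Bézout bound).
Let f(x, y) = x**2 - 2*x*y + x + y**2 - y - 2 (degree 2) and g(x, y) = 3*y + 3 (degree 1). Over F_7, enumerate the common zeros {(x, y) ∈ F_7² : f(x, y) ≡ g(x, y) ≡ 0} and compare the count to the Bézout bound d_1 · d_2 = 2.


Common zeros: {(0, 6), (4, 6)}; count = 2; Bézout bound = 2.

deg(f) = 2, deg(g) = 1, so Bézout bound = 2.
Scan x ∈ F_7. For each x, list the y ∈ F_7 with f(x, y) ≡ 0 and those with g(x, y) ≡ 0 (mod 7); the common zeros in that column are the intersection.
  x = 0: f ≡ 0 at y ∈ {2, 6}; g ≡ 0 at y ∈ {6}; common: {6}.
  x = 1: f ≡ 0 at y ∈ {0, 3}; g ≡ 0 at y ∈ {6}; common: ∅.
  x = 2: f ≡ 0 at y ∈ {1, 4}; g ≡ 0 at y ∈ {6}; common: ∅.
  x = 3: f ≡ 0 at y ∈ {2, 5}; g ≡ 0 at y ∈ {6}; common: ∅.
  x = 4: f ≡ 0 at y ∈ {3, 6}; g ≡ 0 at y ∈ {6}; common: {6}.
  x = 5: f ≡ 0 at y ∈ {0, 4}; g ≡ 0 at y ∈ {6}; common: ∅.
  x = 6: f ≡ 0 at y ∈ {1, 5}; g ≡ 0 at y ∈ {6}; common: ∅.
Collecting: common zeros = {(0, 6), (4, 6)}, so the count is 2.
Comparison with the Bézout bound: 2 ≤ 2 = deg(f)·deg(g), as expected for curves with no common component (the bound is attained).


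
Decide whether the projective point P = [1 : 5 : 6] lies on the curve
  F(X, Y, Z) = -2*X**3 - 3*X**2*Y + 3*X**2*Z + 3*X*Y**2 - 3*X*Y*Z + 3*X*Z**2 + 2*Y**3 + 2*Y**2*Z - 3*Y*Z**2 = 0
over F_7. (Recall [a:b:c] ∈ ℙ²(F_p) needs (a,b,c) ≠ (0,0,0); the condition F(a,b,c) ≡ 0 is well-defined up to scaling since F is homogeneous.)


F(1,5,6) ≡ 6 (mod 7); P is NOT on the curve.

Evaluate F(1, 5, 6) term-by-term (mod 7).
  -2*X**3 ↦ -2·1·1·1 = -2
  -3*X**2*Y ↦ -3·1·5·1 = -15
  3*X**2*Z ↦ 3·1·1·6 = 18
  3*X*Y**2 ↦ 3·1·25·1 = 75
  -3*X*Y*Z ↦ -3·1·5·6 = -90
  3*X*Z**2 ↦ 3·1·1·36 = 108
  2*Y**3 ↦ 2·1·125·1 = 250
  2*Y**2*Z ↦ 2·1·25·6 = 300
  -3*Y*Z**2 ↦ -3·1·5·36 = -540
Sum: F(1, 5, 6) = (-2) + (-15) + (18) + (75) + (-90) + (108) + (250) + (300) + (-540) = 104.
Reducing mod 7: 104 ≡ 6 (mod 7).
Since F(a, b, c) ≡ 6 ≠ 0 (mod 7), P does NOT lie on the curve.


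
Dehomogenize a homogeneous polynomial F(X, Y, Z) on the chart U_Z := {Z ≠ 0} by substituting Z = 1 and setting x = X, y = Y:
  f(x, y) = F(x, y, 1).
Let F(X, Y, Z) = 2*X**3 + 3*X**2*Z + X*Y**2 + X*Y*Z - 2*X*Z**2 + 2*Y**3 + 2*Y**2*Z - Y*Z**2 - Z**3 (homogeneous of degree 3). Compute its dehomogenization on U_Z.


f(x, y) = 2*x**3 + 3*x**2 + x*y**2 + x*y - 2*x + 2*y**3 + 2*y**2 - y - 1

On U_Z we set Z = 1. Each monomial c·X^i·Y^j·Z^k in F becomes c·x^i·y^j·1^k = c·x^i·y^j.
Substituting Z = 1: F(X, Y, 1) = 2*x**3 + 3*x**2 + x*y**2 + x*y - 2*x + 2*y**3 + 2*y**2 - y - 1.
Note: deg(f) ≤ deg(F) = 3; strict inequality happens when F is divisible by Z (lost terms).


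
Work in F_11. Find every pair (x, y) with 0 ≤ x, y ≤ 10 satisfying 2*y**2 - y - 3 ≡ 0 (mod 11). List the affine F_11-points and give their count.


Affine F_11-points: {(0, 7), (0, 10), (1, 7), (1, 10), (2, 7), (2, 10), (3, 7), (3, 10), (4, 7), (4, 10), (5, 7), (5, 10), (6, 7), (6, 10), (7, 7), (7, 10), (8, 7), (8, 10), (9, 7), (9, 10), (10, 7), (10, 10)}; count = 22.

For each of the 121 pairs (x, y) ∈ F_11², evaluate f(x, y) mod 11. Record the zeros.
  x = 0: [0↦8, 1↦9, 2↦3, 3↦1, 4↦3, 5↦9, 6↦8, 7↦0, 8↦7, 9↦7, 10↦0]  zeros at y ∈ {7, 10}
  x = 1: [0↦8, 1↦9, 2↦3, 3↦1, 4↦3, 5↦9, 6↦8, 7↦0, 8↦7, 9↦7, 10↦0]  zeros at y ∈ {7, 10}
  x = 2: [0↦8, 1↦9, 2↦3, 3↦1, 4↦3, 5↦9, 6↦8, 7↦0, 8↦7, 9↦7, 10↦0]  zeros at y ∈ {7, 10}
  x = 3: [0↦8, 1↦9, 2↦3, 3↦1, 4↦3, 5↦9, 6↦8, 7↦0, 8↦7, 9↦7, 10↦0]  zeros at y ∈ {7, 10}
  x = 4: [0↦8, 1↦9, 2↦3, 3↦1, 4↦3, 5↦9, 6↦8, 7↦0, 8↦7, 9↦7, 10↦0]  zeros at y ∈ {7, 10}
  x = 5: [0↦8, 1↦9, 2↦3, 3↦1, 4↦3, 5↦9, 6↦8, 7↦0, 8↦7, 9↦7, 10↦0]  zeros at y ∈ {7, 10}
  x = 6: [0↦8, 1↦9, 2↦3, 3↦1, 4↦3, 5↦9, 6↦8, 7↦0, 8↦7, 9↦7, 10↦0]  zeros at y ∈ {7, 10}
  x = 7: [0↦8, 1↦9, 2↦3, 3↦1, 4↦3, 5↦9, 6↦8, 7↦0, 8↦7, 9↦7, 10↦0]  zeros at y ∈ {7, 10}
  x = 8: [0↦8, 1↦9, 2↦3, 3↦1, 4↦3, 5↦9, 6↦8, 7↦0, 8↦7, 9↦7, 10↦0]  zeros at y ∈ {7, 10}
  x = 9: [0↦8, 1↦9, 2↦3, 3↦1, 4↦3, 5↦9, 6↦8, 7↦0, 8↦7, 9↦7, 10↦0]  zeros at y ∈ {7, 10}
  x = 10: [0↦8, 1↦9, 2↦3, 3↦1, 4↦3, 5↦9, 6↦8, 7↦0, 8↦7, 9↦7, 10↦0]  zeros at y ∈ {7, 10}
Collecting zeros: affine points = {(0, 7), (0, 10), (1, 7), (1, 10), (2, 7), (2, 10), (3, 7), (3, 10), (4, 7), (4, 10), (5, 7), (5, 10), (6, 7), (6, 10), (7, 7), (7, 10), (8, 7), (8, 10), (9, 7), (9, 10), (10, 7), (10, 10)}.
Total count |C(F_11)_aff| = 22.


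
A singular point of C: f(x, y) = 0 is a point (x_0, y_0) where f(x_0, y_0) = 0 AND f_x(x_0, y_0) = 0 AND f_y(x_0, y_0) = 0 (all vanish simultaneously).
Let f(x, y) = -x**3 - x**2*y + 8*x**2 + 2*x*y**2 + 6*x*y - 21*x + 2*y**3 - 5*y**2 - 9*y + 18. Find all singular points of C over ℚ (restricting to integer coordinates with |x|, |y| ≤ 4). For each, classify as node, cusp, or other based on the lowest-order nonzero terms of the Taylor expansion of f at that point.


Singular points: {(3, 0)}; classification: node.

Compute partial derivatives:
  f_x = -3*x**2 - 2*x*y + 16*x + 2*y**2 + 6*y - 21.
  f_y = -x**2 + 4*x*y + 6*x + 6*y**2 - 10*y - 9.
Scan x_0 ∈ {−4, ..., 4}. For each x_0, f_y(x_0, y) is a polynomial in y; find its integer roots y ∈ {−4, ..., 4}, then test f_x and f at those candidates.
  x = -4: f_y(-4, y) = 6*y**2 - 26*y - 49; no integer root y with |y| ≤ 4.
  x = -3: f_y(-3, y) = 6*y**2 - 22*y - 36; no integer root y with |y| ≤ 4.
  x = -2: f_y(-2, y) = 6*y**2 - 18*y - 25; no integer root y with |y| ≤ 4.
  x = -1: f_y(-1, y) = 6*y**2 - 14*y - 16; no integer root y with |y| ≤ 4.
  x = 0: f_y(0, y) = 6*y**2 - 10*y - 9; no integer root y with |y| ≤ 4.
  x = 1: f_y(1, y) = 6*y**2 - 6*y - 4; no integer root y with |y| ≤ 4.
  x = 2: f_y(2, y) = 6*y**2 - 2*y - 1; no integer root y with |y| ≤ 4.
  x = 3: f_y(3, y) = 6*y**2 + 2*y; vanishes at y ∈ {0}. (3, 0): f_x = 0, f = 0 — SINGULAR.
  x = 4: f_y(4, y) = 6*y**2 + 6*y - 1; no integer root y with |y| ≤ 4.
Only singular point on the grid: (3, 0).
Classify: substitute x = 3 + u, y = 0 + v and expand: f = -u**3 - u**2*v - u**2 + 2*u*v**2 + 2*v**3 + v**2.
No constant or linear terms (consistent with a singular point). Quadratic part: -u**2 + v**2. Cubic part: -u**3 - u**2*v + 2*u*v**2 + 2*v**3.
The quadratic part v**2 - u**2 = (v − u)(v + u) splits into two distinct linear factors, so there are two distinct tangent lines y − 0 = ±(x − 3) — this is a node (ordinary double point).
Classification: node.


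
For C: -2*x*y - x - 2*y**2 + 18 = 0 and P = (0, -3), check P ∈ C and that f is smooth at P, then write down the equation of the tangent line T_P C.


Tangent line at P: 5*x + 12*y + 36 = 0.

Step 1: f(0, -3) = 0, so P lies on C.
Step 2: partial derivatives
  f_x(x, y) = -2*y - 1, f_y(x, y) = -2*x - 4*y.
  f_x(P) = 5, f_y(P) = 12 (gradient nonzero, so P is smooth).
Step 3: tangent line at P: 5·(x − 0) + 12·(y − -3) = 0.
Expanding: 5*x + 12*y + 36 = 0.


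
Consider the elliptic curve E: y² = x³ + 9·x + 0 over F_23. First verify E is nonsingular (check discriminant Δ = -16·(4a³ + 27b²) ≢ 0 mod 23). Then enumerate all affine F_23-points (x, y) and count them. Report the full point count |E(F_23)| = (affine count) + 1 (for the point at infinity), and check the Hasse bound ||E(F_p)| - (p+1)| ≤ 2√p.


Affine points = {(0, 0), (2, 7), (2, 16), (3, 10), (3, 13), (4, 10), (4, 13), (5, 3), (5, 20), (8, 3), (8, 20), (10, 3), (10, 20), (11, 2), (11, 21), (14, 8), (14, 15), (16, 10), (16, 13), (17, 11), (17, 12), (22, 6), (22, 17)}; affine count = 23; |E(F_23)| = 24.

Discriminant check: Δ ∝ 4a³ + 27b² = 4·9³ + 27·0² = 4·729 + 27·0 ≡ 18 (mod 23). Nonzero ⇒ E is nonsingular.
For each x ∈ F_23, compute rhs = x³ + 9·x + 0 mod 23, then count y ∈ F_23 with y² ≡ rhs.
  x = 0: rhs = 0, matching y values: 0 (1 points).
  x = 1: rhs = 10, matching y values: none (0 points).
  x = 2: rhs = 3, matching y values: 7, 16 (2 points).
  x = 3: rhs = 8, matching y values: 10, 13 (2 points).
  x = 4: rhs = 8, matching y values: 10, 13 (2 points).
  x = 5: rhs = 9, matching y values: 3, 20 (2 points).
  x = 6: rhs = 17, matching y values: none (0 points).
  x = 7: rhs = 15, matching y values: none (0 points).
  x = 8: rhs = 9, matching y values: 3, 20 (2 points).
  x = 9: rhs = 5, matching y values: none (0 points).
  x = 10: rhs = 9, matching y values: 3, 20 (2 points).
  x = 11: rhs = 4, matching y values: 2, 21 (2 points).
  x = 12: rhs = 19, matching y values: none (0 points).
  x = 13: rhs = 14, matching y values: none (0 points).
  x = 14: rhs = 18, matching y values: 8, 15 (2 points).
  x = 15: rhs = 14, matching y values: none (0 points).
  x = 16: rhs = 8, matching y values: 10, 13 (2 points).
  x = 17: rhs = 6, matching y values: 11, 12 (2 points).
  x = 18: rhs = 14, matching y values: none (0 points).
  x = 19: rhs = 15, matching y values: none (0 points).
  x = 20: rhs = 15, matching y values: none (0 points).
  x = 21: rhs = 20, matching y values: none (0 points).
  x = 22: rhs = 13, matching y values: 6, 17 (2 points).
Total affine count: 23.
Full point count |E(F_23)| = 23 + 1 = 24.
Hasse bound: |24 − (23+1)| = |0| = 0 ≤ 2√23 ≈ 9.5917 ✓.
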